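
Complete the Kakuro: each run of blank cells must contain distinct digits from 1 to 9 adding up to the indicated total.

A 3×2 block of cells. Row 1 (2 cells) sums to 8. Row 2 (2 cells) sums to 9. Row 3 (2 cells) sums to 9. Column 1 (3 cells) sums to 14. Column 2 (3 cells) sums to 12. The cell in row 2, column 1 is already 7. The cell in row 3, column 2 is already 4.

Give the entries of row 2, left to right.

(2,2) = 9 − 7 = 2 completes the 9 across.
(3,1) = 9 − 4 = 5 completes the 9 across.
(1,1) = 14 − 12 = 2 completes the 14 down.
(1,2) = 8 − 2 = 6 completes the 8 across.

7, 2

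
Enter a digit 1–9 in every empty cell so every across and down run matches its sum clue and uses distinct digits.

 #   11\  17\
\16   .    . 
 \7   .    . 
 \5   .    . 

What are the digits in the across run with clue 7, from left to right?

16 in 2 cells must be {7,9}.
The 16 across and the 11 down share only 7, so R1C1 = 7.
R1C2 = 16 − 7 = 9 completes the 16 across.
Nothing is forced directly, so branch on R2C1, whose candidates are 1 or 3. If R2C1 = 3: then R2C2 would have to be in {4} for the 7 across but in {1,2,3,5,6,7} for the 17 down — contradiction. So R2C1 = 1.
R2C2 = 7 − 1 = 6 completes the 7 across.
R3C1 = 11 − 8 = 3 completes the 11 down.
R3C2 = 5 − 3 = 2 completes the 5 across.

1 6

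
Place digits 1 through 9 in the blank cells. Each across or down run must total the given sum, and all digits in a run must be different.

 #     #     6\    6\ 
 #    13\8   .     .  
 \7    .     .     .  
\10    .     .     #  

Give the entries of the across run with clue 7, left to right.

7 in 3 cells must be {1,2,4}; 6 in 3 cells must be {1,2,3}.
The 7 across and the 13 down share only 4, so R2C1 = 4.
R3C1 = 13 − 4 = 9 completes the 13 down.
R3C2 = 10 − 9 = 1 completes the 10 across.
R2C2 = 2: the only remaining digit allowed by both the 7 across and the 6 down.
R2C3 = 7 − 6 = 1 completes the 7 across.
R1C2 = 6 − 3 = 3 completes the 6 down.
R1C3 = 8 − 3 = 5 completes the 8 across.

4, 2, 1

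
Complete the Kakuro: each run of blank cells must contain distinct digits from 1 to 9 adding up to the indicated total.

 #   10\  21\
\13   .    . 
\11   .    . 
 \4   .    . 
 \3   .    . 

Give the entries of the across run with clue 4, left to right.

4 in 2 cells must be {1,3}; 3 in 2 cells must be {1,2}; 10 in 4 cells must be {1,2,3,4}.
Only 4 fits R1C1 under both its across sum 13 and down sum 10.
R1C2 = 13 − 4 = 9 completes the 13 across.
Nothing is forced directly, so branch on R2C1, whose candidates are 2 or 3. If R2C1 = 2: then R2C2 would have to be in {9} for the 11 across but in {1,2,3,4,5,6,7,8} for the 21 down — contradiction. So R2C1 = 3.
R2C2 = 11 − 3 = 8 completes the 11 across.
R3C1 = 1: the only remaining digit allowed by both the 4 across and the 10 down.
R3C2 = 4 − 1 = 3 completes the 4 across.

1, 3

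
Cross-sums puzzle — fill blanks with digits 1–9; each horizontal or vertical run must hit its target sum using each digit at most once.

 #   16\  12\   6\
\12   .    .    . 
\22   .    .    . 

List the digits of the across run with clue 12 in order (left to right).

7, 4, 1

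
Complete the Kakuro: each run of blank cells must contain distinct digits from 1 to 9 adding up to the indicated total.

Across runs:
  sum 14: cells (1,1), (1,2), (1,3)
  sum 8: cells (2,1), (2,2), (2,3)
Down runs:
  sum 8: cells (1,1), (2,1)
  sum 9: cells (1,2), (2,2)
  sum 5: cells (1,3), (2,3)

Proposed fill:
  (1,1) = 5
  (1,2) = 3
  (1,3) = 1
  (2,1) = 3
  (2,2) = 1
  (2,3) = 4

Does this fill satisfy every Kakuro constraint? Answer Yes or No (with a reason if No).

No — the down run (1,2)–(2,2) sums to 4, not 9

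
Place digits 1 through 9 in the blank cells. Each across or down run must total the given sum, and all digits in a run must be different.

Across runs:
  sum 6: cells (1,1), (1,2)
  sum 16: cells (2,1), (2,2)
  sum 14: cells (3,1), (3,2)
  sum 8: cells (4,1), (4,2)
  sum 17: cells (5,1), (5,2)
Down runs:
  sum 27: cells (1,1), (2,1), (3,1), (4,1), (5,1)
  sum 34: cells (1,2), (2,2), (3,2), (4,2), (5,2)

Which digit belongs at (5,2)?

16 in 2 cells must be {7,9}; 17 in 2 cells must be {8,9}; 34 in 5 cells must be {4,6,7,8,9}.
Only 4 fits (1,2) under both its across sum 6 and down sum 34.
(1,1) = 6 − 4 = 2 completes the 6 across.
Nothing is forced directly, so branch on (4,2), whose candidates are 6 or 7. If (4,2) = 6: then (4,1) would have to be in {2} for the 8 across but in {1,3,4,5,6,7,8,9} for the 27 down — contradiction. So (4,2) = 7.
(2,2) = 9: the only remaining digit allowed by both the 16 across and the 34 down.
(4,1) = 8 − 7 = 1 completes the 8 across.
Given what's placed, (5,2) must be 8 to fit the 17 across and 34 down.

8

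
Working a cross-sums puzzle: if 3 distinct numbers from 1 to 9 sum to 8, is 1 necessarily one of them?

Yes

Every partition of 8 into 3 distinct digits includes 1: {1,2,5}, {1,3,4}.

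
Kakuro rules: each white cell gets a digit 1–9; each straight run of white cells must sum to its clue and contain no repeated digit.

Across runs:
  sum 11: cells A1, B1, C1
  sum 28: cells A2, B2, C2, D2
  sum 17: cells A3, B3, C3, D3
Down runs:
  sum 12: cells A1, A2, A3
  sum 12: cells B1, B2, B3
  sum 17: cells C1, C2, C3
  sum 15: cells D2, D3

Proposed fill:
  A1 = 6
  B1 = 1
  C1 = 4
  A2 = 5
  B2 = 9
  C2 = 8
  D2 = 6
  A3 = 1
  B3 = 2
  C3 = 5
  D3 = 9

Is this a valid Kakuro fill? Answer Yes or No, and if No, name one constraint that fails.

Yes

Across: 6+1+4=11; 5+9+8+6=28; 1+2+5+9=17. Down: 6+5+1=12; 1+9+2=12; 4+8+5=17; 6+9=15. No digit repeats within any run.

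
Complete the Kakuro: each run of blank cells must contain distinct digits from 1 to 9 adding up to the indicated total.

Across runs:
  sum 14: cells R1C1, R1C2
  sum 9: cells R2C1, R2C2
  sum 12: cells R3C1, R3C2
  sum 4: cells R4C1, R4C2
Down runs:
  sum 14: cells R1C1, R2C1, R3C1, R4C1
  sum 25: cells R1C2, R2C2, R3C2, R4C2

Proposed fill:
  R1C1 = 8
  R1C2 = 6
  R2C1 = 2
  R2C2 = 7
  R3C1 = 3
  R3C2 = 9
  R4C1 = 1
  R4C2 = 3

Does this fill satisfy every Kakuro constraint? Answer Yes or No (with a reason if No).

Yes

Across: 8+6=14; 2+7=9; 3+9=12; 1+3=4. Down: 8+2+3+1=14; 6+7+9+3=25. No digit repeats within any run.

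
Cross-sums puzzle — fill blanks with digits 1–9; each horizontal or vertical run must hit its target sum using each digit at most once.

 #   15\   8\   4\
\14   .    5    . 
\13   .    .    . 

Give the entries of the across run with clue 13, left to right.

4 in 2 cells must be {1,3}.
R2C2 = 8 − 5 = 3 completes the 8 down.
Given what's placed, R2C3 must be 1 to fit the 13 across and 4 down.
R1C3 = 4 − 1 = 3 completes the 4 down.
R2C1 = 13 − 4 = 9 completes the 13 across.
R1C1 = 14 − 8 = 6 completes the 14 across.

9, 3, 1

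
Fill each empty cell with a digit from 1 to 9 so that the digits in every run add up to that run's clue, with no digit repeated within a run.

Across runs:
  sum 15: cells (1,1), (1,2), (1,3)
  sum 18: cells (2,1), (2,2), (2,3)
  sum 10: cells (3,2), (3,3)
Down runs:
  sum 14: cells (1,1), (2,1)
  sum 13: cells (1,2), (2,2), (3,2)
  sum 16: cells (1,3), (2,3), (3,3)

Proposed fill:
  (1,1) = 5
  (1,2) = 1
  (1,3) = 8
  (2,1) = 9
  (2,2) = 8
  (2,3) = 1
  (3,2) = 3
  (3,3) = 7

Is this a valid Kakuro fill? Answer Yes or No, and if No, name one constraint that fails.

No — the across run (1,1)–(1,3) sums to 14, not 15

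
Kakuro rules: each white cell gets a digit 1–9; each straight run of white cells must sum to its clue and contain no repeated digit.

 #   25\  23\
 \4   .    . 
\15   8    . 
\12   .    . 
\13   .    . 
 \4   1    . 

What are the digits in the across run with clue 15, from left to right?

4 in 2 cells must be {1,3}.
Given what's placed, R1C1 must be 3 to fit the 4 across and 25 down.
R1C2 = 4 − 3 = 1 completes the 4 across.
R2C2 = 15 − 8 = 7 completes the 15 across.

8 7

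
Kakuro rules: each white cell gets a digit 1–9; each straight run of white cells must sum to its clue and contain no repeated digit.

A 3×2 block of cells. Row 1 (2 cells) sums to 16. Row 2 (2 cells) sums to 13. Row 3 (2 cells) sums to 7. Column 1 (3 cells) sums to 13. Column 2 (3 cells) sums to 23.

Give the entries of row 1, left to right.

7, 9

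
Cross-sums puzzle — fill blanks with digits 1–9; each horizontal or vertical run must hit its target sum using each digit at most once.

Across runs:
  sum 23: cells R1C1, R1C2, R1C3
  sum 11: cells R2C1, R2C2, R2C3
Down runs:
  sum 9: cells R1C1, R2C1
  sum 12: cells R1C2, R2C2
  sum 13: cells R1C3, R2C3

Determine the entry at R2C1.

1

23 in 3 cells must be {6,8,9}.
Nothing is forced directly, so branch on R1C1, whose candidates are 6 or 8. If R1C1 = 6: that forces R2C1 = 3, R2C2 = 7, after which R2C3 would have to be in {1} for the 11 across but in {4,5,6,7,8,9} for the 13 down — contradiction. So R1C1 = 8.
Given what's placed, R1C2 must be 9 to fit the 23 across and 12 down.
R1C3 = 23 − 17 = 6 completes the 23 across.
R2C1 = 9 − 8 = 1 completes the 9 down.
R2C2 = 12 − 9 = 3 completes the 12 down.
R2C3 = 11 − 4 = 7 completes the 11 across.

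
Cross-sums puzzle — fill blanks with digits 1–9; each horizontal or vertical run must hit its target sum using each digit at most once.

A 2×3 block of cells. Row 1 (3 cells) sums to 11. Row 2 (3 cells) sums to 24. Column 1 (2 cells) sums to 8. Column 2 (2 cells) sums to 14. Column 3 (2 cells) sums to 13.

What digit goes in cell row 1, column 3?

4

24 in 3 cells must be {7,8,9}.
The 24 across and the 8 down share only 7, so (2,1) = 7.
(1,1) = 8 − 7 = 1 completes the 8 down.
Nothing is forced directly, so branch on (1,2), whose candidates are 6 or 8. If (1,2) = 8: then (1,3) would have to be in {2} for the 11 across but in {4,5,6,7,8,9} for the 13 down — contradiction. So (1,2) = 6.
(1,3) = 11 − 7 = 4 completes the 11 across.
(2,2) = 14 − 6 = 8 completes the 14 down.
(2,3) = 24 − 15 = 9 completes the 24 across.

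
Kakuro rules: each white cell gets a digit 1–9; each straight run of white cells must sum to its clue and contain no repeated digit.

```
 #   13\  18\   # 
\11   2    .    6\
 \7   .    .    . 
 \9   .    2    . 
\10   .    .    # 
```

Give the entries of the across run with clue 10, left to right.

7 in 3 cells must be {1,2,4}.
R1C2 = 11 − 2 = 9 completes the 11 across.
No cell is forced outright now. R3C3 can only be 1 or 4 (the digits allowed by both its 9 across and its 6 down). If R3C3 = 1: then R2C3 would have to be in {1,2,4} for the 7 across but in {5} for the 6 down — contradiction. So R3C3 = 4.
R2C3 = 6 − 4 = 2 completes the 6 down.
R3C1 = 9 − 6 = 3 completes the 9 across.
Given what's placed, R2C1 must be 1 to fit the 7 across and 13 down.
R2C2 = 7 − 3 = 4 completes the 7 across.
R4C1 = 13 − 6 = 7 completes the 13 down.
R4C2 = 10 − 7 = 3 completes the 10 across.

7 3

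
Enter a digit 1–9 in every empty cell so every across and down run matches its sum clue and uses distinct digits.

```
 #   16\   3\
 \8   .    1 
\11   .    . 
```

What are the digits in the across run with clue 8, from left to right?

7 1

16 in 2 cells must be {7,9}; 3 in 2 cells must be {1,2}.
R1C1 = 8 − 1 = 7 completes the 8 across.
R2C1 = 16 − 7 = 9 completes the 16 down.
R2C2 = 11 − 9 = 2 completes the 11 across.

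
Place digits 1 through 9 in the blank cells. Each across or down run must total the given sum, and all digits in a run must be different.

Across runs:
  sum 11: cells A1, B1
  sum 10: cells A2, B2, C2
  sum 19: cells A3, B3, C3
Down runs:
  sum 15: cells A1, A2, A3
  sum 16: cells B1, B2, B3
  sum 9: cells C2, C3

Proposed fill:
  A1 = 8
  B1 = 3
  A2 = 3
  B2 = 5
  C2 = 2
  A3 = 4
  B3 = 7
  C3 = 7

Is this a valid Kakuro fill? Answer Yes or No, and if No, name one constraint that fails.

No — the across run A3–C3 sums to 18, not 19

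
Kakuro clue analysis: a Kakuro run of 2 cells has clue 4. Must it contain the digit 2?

No

The only way to make 4 from 2 distinct digits is {1,3}, which does not contain 2.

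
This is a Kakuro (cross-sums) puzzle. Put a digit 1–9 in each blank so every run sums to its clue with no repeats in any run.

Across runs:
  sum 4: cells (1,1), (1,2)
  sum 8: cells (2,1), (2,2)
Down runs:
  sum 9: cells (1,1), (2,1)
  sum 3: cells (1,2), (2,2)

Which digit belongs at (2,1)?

6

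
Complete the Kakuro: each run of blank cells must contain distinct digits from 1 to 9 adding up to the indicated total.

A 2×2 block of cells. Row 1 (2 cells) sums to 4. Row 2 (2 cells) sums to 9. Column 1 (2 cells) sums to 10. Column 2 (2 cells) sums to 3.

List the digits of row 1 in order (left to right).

3 1

4 in 2 cells must be {1,3}; 3 in 2 cells must be {1,2}.
The 4 across and the 3 down share only 1, so (1,2) = 1.
(2,2) = 3 − 1 = 2 completes the 3 down.
(1,1) = 4 − 1 = 3 completes the 4 across.
(2,1) = 9 − 2 = 7 completes the 9 across.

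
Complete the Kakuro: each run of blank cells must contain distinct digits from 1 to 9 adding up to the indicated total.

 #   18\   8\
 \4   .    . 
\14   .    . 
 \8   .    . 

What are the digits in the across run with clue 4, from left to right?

4 in 2 cells must be {1,3}.
The 14 across and the 8 down share only 5, so R2C2 = 5.
Given what's placed, R1C2 must be 1 to fit the 4 across and 8 down.
R2C1 = 14 − 5 = 9 completes the 14 across.
R3C2 = 8 − 6 = 2 completes the 8 down.
R1C1 = 4 − 1 = 3 completes the 4 across.
R3C1 = 8 − 2 = 6 completes the 8 across.

3 1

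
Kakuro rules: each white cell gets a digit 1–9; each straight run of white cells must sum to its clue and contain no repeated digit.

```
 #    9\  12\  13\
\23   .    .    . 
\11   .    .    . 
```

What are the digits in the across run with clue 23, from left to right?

8 9 6

23 in 3 cells must be {6,8,9}.
Nothing is forced directly, so branch on R1C1, whose candidates are 6 or 8. If R1C1 = 6: that forces R2C1 = 3, R2C2 = 7, after which R2C3 would have to be in {1} for the 11 across but in {4,5,6,7,8,9} for the 13 down — contradiction. So R1C1 = 8.
Given what's placed, R1C2 must be 9 to fit the 23 across and 12 down.
R1C3 = 23 − 17 = 6 completes the 23 across.
R2C1 = 9 − 8 = 1 completes the 9 down.
R2C2 = 12 − 9 = 3 completes the 12 down.
R2C3 = 11 − 4 = 7 completes the 11 across.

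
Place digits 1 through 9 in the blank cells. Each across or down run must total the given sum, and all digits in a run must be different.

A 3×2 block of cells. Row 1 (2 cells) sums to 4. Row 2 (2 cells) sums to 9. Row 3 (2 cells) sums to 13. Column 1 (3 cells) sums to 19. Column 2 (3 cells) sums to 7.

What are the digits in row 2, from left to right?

4 in 2 cells must be {1,3}; 7 in 3 cells must be {1,2,4}.
The 4 across and the 19 down share only 3, so (1,1) = 3.
(1,2) = 4 − 3 = 1 completes the 4 across.
Given what's placed, (2,1) must be 7 to fit the 9 across and 19 down.
(2,2) = 9 − 7 = 2 completes the 9 across.
(3,1) = 19 − 10 = 9 completes the 19 down.
(3,2) = 13 − 9 = 4 completes the 13 across.

7 2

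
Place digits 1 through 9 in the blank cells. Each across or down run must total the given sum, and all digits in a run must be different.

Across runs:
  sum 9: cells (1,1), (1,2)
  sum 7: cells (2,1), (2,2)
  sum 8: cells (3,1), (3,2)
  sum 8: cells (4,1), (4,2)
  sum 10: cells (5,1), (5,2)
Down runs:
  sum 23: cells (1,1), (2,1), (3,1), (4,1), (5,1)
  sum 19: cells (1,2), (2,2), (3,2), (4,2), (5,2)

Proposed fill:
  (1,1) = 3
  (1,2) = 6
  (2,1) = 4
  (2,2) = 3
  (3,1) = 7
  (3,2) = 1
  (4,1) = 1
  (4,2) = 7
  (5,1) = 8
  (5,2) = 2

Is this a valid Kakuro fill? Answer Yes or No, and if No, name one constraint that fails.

Yes

Across: 3+6=9; 4+3=7; 7+1=8; 1+7=8; 8+2=10. Down: 3+4+7+1+8=23; 6+3+1+7+2=19. No digit repeats within any run.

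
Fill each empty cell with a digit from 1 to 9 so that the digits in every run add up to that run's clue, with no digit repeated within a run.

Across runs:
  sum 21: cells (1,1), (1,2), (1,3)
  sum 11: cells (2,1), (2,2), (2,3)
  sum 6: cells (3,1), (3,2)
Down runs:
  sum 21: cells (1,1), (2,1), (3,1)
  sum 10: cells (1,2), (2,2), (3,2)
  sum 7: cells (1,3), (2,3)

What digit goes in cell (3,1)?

4

Nothing is forced directly, so branch on (3,1), whose candidates are 4 or 5. If (3,1) = 5: that forces (2,1) = 7, (3,2) = 1, (1,1) = 9, (2,2) = 3, (2,3) = 1, after which (1,2) would have to be in {4,5,7,8} for the 21 across but in {6} for the 10 down — contradiction. So (3,1) = 4.
Given what's placed, (2,1) must be 8 to fit the 11 across and 21 down.
(3,2) = 6 − 4 = 2 completes the 6 across.
(1,1) = 21 − 12 = 9 completes the 21 down.
(2,2) = 1: the only remaining digit allowed by both the 11 across and the 10 down.
(2,3) = 11 − 9 = 2 completes the 11 across.
(1,2) = 10 − 3 = 7 completes the 10 down.
(1,3) = 21 − 16 = 5 completes the 21 across.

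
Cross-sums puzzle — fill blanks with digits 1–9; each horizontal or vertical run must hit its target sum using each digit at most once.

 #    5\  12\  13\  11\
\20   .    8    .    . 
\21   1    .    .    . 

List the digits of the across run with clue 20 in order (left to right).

4, 8, 6, 2

R1C1 = 5 − 1 = 4 completes the 5 down.
R2C2 = 12 − 8 = 4 completes the 12 down.
Nothing is forced directly, so branch on R2C3, whose candidates are 7 or 9. If R2C3 = 9: then R1C3 would have to be in {1,2,3,5,6,7} for the 20 across but in {4} for the 13 down — contradiction. So R2C3 = 7.
R1C3 = 13 − 7 = 6 completes the 13 down.
R1C4 = 20 − 18 = 2 completes the 20 across.
R2C4 = 21 − 12 = 9 completes the 21 across.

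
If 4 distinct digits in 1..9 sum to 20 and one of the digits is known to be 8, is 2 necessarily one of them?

No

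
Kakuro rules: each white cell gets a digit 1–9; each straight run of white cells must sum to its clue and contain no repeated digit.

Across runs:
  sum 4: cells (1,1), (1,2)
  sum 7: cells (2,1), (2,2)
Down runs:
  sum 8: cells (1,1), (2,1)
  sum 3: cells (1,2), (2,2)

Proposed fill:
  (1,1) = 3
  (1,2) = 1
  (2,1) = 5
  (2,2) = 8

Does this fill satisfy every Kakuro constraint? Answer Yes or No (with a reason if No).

No — the across run (2,1)–(2,2) sums to 13, not 7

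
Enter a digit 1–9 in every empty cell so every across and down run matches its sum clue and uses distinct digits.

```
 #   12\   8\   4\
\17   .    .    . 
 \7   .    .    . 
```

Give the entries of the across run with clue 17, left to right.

8 6 3

7 in 3 cells must be {1,2,4}; 4 in 2 cells must be {1,3}.
The 7 across and the 12 down share only 4, so R2C1 = 4.
Given what's placed, R2C3 must be 1 to fit the 7 across and 4 down.
R1C1 = 12 − 4 = 8 completes the 12 down.
R1C3 = 4 − 1 = 3 completes the 4 down.
R2C2 = 7 − 5 = 2 completes the 7 across.
R1C2 = 17 − 11 = 6 completes the 17 across.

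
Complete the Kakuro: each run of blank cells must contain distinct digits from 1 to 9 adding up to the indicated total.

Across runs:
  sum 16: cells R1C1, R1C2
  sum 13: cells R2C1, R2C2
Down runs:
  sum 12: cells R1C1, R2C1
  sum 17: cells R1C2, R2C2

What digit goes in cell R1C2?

9

16 in 2 cells must be {7,9}; 17 in 2 cells must be {8,9}.
The 16 across and the 17 down share only 9, so R1C2 = 9.
R2C2 = 17 − 9 = 8 completes the 17 down.
R1C1 = 16 − 9 = 7 completes the 16 across.
R2C1 = 13 − 8 = 5 completes the 13 across.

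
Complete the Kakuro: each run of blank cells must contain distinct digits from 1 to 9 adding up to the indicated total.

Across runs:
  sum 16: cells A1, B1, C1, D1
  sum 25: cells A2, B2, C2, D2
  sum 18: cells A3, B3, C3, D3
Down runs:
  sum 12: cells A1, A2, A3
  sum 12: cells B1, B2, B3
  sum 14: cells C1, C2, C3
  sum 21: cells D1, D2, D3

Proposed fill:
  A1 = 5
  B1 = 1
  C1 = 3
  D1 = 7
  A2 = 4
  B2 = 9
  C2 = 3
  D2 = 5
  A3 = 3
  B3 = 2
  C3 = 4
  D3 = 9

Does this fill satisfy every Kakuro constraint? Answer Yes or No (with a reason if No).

No — the down run C1–C3 sums to 10, not 14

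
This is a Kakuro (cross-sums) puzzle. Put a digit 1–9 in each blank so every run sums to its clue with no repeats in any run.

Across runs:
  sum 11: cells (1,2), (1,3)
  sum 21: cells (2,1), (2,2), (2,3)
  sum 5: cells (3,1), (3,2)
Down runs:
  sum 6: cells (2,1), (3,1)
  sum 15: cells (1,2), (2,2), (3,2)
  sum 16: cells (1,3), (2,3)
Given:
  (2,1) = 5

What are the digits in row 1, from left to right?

2, 9

16 in 2 cells must be {7,9}.
(3,1) = 6 − 5 = 1 completes the 6 down.
(3,2) = 5 − 1 = 4 completes the 5 across.
(2,2) = 9: the only remaining digit allowed by both the 21 across and the 15 down.
(2,3) = 21 − 14 = 7 completes the 21 across.
(1,2) = 15 − 13 = 2 completes the 15 down.
(1,3) = 11 − 2 = 9 completes the 11 across.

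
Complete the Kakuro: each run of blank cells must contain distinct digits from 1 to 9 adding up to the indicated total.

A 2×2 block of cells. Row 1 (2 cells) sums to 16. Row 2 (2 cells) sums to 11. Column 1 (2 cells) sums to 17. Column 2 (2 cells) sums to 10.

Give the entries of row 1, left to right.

9, 7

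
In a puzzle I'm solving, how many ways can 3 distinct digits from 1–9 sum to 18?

3 distinct digits from 1–9 sum between 6 and 24.

7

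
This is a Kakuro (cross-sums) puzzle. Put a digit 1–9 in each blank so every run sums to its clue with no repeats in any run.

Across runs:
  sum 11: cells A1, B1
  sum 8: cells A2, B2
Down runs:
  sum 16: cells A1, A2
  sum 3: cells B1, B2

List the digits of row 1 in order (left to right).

16 in 2 cells must be {7,9}; 3 in 2 cells must be {1,2}.
The 11 across and the 3 down share only 2, so B1 = 2.
The 8 across and the 16 down share only 7, so A2 = 7.
B2 = 8 − 7 = 1 completes the 8 across.
A1 = 11 − 2 = 9 completes the 11 across.

9, 2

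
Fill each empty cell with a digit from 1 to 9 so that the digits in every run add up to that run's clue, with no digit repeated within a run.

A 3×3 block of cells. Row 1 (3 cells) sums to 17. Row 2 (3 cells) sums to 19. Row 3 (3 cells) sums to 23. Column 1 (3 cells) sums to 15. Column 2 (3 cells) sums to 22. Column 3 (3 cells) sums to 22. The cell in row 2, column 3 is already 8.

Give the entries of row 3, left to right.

23 in 3 cells must be {6,8,9}.
(3,3) = 9: the only remaining digit allowed by both the 23 across and the 22 down.
(1,3) = 22 − 17 = 5 completes the 22 down.
Nothing is forced directly, so branch on (1,2), whose candidates are 8 or 9. If (1,2) = 8: that forces (1,1) = 4, after which (3,2) would have to be in {6,8} for the 23 across but in {5,9} for the 22 down — contradiction. So (1,2) = 9.
(1,1) = 17 − 14 = 3 completes the 17 across.
Given what's placed, (3,1) must be 8 to fit the 23 across and 15 down.
(3,2) = 23 − 17 = 6 completes the 23 across.

8 6 9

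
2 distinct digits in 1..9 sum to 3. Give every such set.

{1,2}

2 distinct digits from 1–9 sum between 3 and 17.
Only one set works: {1,2}.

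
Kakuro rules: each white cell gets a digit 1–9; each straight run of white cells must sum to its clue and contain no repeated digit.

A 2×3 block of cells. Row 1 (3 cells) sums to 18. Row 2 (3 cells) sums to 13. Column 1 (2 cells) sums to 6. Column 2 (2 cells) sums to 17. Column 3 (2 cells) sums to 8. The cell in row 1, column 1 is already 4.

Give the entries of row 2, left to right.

2 8 3

17 in 2 cells must be {8,9}.
(2,1) = 6 − 4 = 2 completes the 6 down.
(2,2) = 8: the only remaining digit allowed by both the 13 across and the 17 down.
(2,3) = 13 − 10 = 3 completes the 13 across.
(1,2) = 17 − 8 = 9 completes the 17 down.
(1,3) = 18 − 13 = 5 completes the 18 across.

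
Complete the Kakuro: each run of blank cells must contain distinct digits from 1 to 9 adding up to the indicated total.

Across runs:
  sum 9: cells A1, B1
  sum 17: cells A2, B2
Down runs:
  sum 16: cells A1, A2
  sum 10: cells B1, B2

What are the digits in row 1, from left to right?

7, 2

17 in 2 cells must be {8,9}; 16 in 2 cells must be {7,9}.
The 9 across and the 16 down share only 7, so A1 = 7.
B1 = 9 − 7 = 2 completes the 9 across.
A2 = 16 − 7 = 9 completes the 16 down.
B2 = 17 − 9 = 8 completes the 17 across.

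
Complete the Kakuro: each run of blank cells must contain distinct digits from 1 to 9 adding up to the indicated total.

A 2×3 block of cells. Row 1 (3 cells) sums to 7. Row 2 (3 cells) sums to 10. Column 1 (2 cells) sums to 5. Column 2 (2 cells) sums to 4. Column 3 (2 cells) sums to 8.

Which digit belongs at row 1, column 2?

7 in 3 cells must be {1,2,4}; 4 in 2 cells must be {1,3}.
The 7 across and the 4 down share only 1, so (1,2) = 1.
Given what's placed, (1,3) must be 2 to fit the 7 across and 8 down.
(2,2) = 4 − 1 = 3 completes the 4 down.
(2,3) = 8 − 2 = 6 completes the 8 down.
(1,1) = 7 − 3 = 4 completes the 7 across.
(2,1) = 10 − 9 = 1 completes the 10 across.

1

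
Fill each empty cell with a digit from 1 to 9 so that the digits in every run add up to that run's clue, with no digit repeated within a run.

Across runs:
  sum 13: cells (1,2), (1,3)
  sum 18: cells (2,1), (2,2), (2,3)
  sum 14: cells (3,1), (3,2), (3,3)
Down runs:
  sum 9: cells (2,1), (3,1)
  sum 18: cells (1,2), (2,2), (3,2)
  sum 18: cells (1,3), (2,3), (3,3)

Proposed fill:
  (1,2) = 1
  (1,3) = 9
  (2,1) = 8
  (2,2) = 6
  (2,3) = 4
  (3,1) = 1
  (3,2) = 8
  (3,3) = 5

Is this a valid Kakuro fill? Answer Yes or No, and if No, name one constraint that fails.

No — the across run (1,2)–(1,3) sums to 10, not 13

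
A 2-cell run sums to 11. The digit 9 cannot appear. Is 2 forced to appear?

No

Counterexample: {3,8} sums to 11 under that restriction without using 2.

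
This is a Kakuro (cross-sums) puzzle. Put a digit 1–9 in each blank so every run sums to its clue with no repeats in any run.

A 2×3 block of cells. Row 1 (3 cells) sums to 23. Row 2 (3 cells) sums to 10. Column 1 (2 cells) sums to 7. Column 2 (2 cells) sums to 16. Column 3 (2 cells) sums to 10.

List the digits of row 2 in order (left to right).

1 7 2

23 in 3 cells must be {6,8,9}; 16 in 2 cells must be {7,9}.
The 23 across and the 7 down share only 6, so (1,1) = 6.
Given what's placed, (1,2) must be 9 to fit the 23 across and 16 down.
(1,3) = 23 − 15 = 8 completes the 23 across.
(2,1) = 7 − 6 = 1 completes the 7 down.
(2,2) = 16 − 9 = 7 completes the 16 down.
(2,3) = 10 − 8 = 2 completes the 10 across.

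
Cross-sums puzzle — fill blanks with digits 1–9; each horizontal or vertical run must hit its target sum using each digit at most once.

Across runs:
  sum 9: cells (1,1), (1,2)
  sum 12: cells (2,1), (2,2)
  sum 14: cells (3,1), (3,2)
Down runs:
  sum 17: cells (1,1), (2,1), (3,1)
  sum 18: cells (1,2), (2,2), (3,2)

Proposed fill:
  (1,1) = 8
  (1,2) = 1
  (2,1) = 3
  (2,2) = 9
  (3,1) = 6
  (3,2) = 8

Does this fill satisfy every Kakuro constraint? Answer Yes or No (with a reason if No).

Yes

Across: 8+1=9; 3+9=12; 6+8=14. Down: 8+3+6=17; 1+9+8=18. No digit repeats within any run.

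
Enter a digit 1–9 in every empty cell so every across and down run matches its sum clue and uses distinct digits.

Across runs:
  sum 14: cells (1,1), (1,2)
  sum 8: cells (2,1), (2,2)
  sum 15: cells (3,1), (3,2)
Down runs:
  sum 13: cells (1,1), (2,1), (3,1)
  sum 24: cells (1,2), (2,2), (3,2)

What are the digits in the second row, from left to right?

1 7

24 in 3 cells must be {7,8,9}.
The 8 across and the 24 down share only 7, so (2,2) = 7.
(2,1) = 8 − 7 = 1 completes the 8 across.
Nothing is forced directly, so branch on (1,2), whose candidates are 8 or 9. If (1,2) = 8: then (1,1) would have to be in {6} for the 14 across but in {3,4,5,7,8,9} for the 13 down — contradiction. So (1,2) = 9.
(1,1) = 14 − 9 = 5 completes the 14 across.
(3,1) = 13 − 6 = 7 completes the 13 down.
(3,2) = 15 − 7 = 8 completes the 15 across.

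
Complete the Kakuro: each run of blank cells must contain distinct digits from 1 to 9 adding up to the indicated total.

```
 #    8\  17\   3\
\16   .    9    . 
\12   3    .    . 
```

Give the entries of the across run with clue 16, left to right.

17 in 2 cells must be {8,9}; 3 in 2 cells must be {1,2}.
R1C1 = 8 − 3 = 5 completes the 8 down.
R1C3 = 16 − 14 = 2 completes the 16 across.
R2C2 = 17 − 9 = 8 completes the 17 down.
R2C3 = 12 − 11 = 1 completes the 12 across.

5, 9, 2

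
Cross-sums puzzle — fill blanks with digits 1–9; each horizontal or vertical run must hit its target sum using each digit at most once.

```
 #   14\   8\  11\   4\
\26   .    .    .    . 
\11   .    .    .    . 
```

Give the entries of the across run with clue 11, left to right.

5 2 3 1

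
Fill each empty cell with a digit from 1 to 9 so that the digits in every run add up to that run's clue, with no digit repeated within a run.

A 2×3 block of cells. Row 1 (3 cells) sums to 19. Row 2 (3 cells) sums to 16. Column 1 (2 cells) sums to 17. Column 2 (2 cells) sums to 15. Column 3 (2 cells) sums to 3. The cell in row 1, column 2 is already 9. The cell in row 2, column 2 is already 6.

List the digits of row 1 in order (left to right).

17 in 2 cells must be {8,9}; 3 in 2 cells must be {1,2}.
Given what's placed, (1,1) must be 8 to fit the 19 across and 17 down.
(1,3) = 19 − 17 = 2 completes the 19 across.
(2,1) = 17 − 8 = 9 completes the 17 down.
(2,3) = 16 − 15 = 1 completes the 16 across.

8, 9, 2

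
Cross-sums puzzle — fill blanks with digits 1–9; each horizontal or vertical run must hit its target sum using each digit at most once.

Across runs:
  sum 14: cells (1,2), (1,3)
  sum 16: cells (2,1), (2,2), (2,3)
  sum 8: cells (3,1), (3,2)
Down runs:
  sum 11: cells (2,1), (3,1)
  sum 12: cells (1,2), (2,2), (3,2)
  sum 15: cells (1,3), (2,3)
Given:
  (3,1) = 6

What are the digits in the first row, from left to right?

6 8

(2,1) = 11 − 6 = 5 completes the 11 down.
(3,2) = 8 − 6 = 2 completes the 8 across.
Nothing is forced directly, so branch on (1,2), whose candidates are 6 or 9. If (1,2) = 9: then (1,3) would have to be in {5} for the 14 across but in {6,7,8,9} for the 15 down — contradiction. So (1,2) = 6.
(1,3) = 14 − 6 = 8 completes the 14 across.
(2,2) = 12 − 8 = 4 completes the 12 down.
(2,3) = 16 − 9 = 7 completes the 16 across.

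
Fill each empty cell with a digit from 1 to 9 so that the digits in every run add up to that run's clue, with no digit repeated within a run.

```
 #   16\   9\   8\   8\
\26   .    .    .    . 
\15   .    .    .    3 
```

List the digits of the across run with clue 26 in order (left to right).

7 8 6 5

16 in 2 cells must be {7,9}.
R1C4 = 8 − 3 = 5 completes the 8 down.
No cell is forced outright now. R1C1 can only be 7 or 9 (the digits allowed by both its 26 across and its 16 down). If R1C1 = 9: then R1C3 would have to be in {4,8} for the 26 across but in {1,2,3,5,6,7} for the 8 down — contradiction. So R1C1 = 7.
R1C3 = 6: the only remaining digit allowed by both the 26 across and the 8 down.
R2C1 = 16 − 7 = 9 completes the 16 down.
R2C3 = 8 − 6 = 2 completes the 8 down.
R1C2 = 26 − 18 = 8 completes the 26 across.
R2C2 = 15 − 14 = 1 completes the 15 across.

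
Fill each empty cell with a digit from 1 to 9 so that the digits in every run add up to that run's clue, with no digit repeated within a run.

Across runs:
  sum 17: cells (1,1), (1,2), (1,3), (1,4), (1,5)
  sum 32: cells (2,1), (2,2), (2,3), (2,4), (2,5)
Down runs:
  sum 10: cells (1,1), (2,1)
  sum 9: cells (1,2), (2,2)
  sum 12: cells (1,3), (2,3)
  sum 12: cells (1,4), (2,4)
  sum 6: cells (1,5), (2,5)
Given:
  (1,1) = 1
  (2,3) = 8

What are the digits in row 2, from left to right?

9 6 8 5 4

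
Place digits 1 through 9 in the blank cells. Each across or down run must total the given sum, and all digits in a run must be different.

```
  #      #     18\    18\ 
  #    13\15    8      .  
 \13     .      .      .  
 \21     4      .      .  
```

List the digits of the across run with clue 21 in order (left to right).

4, 9, 8

R1C3 = 15 − 8 = 7 completes the 15 across.
R2C1 = 13 − 4 = 9 completes the 13 down.
Given what's placed, R2C3 must be 3 to fit the 13 across and 18 down.
Given what's placed, R3C2 must be 9 to fit the 21 across and 18 down.
R3C3 = 21 − 13 = 8 completes the 21 across.
R2C2 = 13 − 12 = 1 completes the 13 across.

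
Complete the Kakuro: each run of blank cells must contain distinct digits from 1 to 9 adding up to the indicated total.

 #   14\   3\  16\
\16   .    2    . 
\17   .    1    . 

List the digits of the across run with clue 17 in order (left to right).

9 1 7

3 in 2 cells must be {1,2}; 16 in 2 cells must be {7,9}.
R1C3 = 9: the only remaining digit allowed by both the 16 across and the 16 down.
Given what's placed, R2C1 must be 9 to fit the 17 across and 14 down.
R2C3 = 17 − 10 = 7 completes the 17 across.
R1C1 = 16 − 11 = 5 completes the 16 across.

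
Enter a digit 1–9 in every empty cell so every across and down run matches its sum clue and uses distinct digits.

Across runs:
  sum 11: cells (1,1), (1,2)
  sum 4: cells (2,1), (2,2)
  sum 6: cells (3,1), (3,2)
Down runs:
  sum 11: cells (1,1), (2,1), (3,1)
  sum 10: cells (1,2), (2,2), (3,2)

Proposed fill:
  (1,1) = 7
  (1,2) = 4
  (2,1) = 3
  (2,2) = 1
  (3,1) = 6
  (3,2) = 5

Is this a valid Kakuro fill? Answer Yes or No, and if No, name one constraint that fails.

No — the down run (1,1)–(3,1) sums to 16, not 11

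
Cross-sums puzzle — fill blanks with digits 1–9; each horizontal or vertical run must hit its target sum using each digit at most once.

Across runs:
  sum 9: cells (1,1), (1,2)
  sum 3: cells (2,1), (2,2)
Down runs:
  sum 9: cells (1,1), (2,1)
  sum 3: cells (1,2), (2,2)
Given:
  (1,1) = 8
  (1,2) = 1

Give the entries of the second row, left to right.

1 2

3 in 2 cells must be {1,2}.
(2,1) = 9 − 8 = 1 completes the 9 down.
(2,2) = 3 − 1 = 2 completes the 3 across.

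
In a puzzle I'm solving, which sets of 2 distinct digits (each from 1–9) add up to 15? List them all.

{6,9}; {7,8}

2 distinct digits from 1–9 sum between 3 and 17.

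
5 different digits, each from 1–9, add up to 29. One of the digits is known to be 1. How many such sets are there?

2

5 distinct digits from 1–9 sum between 15 and 35.
Keeping only sets containing 1.
Enumerating: {1,4,7,8,9}, {1,5,6,8,9}.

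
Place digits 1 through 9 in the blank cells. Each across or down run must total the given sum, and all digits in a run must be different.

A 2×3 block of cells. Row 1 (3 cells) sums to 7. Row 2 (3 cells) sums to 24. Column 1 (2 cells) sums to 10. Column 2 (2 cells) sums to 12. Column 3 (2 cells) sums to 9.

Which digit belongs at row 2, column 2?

8

7 in 3 cells must be {1,2,4}; 24 in 3 cells must be {7,8,9}.
The 7 across and the 12 down share only 4, so (1,2) = 4.
(2,2) = 12 − 4 = 8 completes the 12 down.
Given what's placed, (2,3) must be 7 to fit the 24 across and 9 down.
(1,3) = 9 − 7 = 2 completes the 9 down.
(2,1) = 24 − 15 = 9 completes the 24 across.
(1,1) = 7 − 6 = 1 completes the 7 across.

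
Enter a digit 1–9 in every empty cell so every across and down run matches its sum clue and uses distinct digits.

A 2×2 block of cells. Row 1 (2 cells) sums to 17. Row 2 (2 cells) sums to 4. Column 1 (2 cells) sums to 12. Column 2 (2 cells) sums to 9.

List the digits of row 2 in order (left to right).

17 in 2 cells must be {8,9}; 4 in 2 cells must be {1,3}.
The 17 across and the 9 down share only 8, so (1,2) = 8.
The 4 across and the 12 down share only 3, so (2,1) = 3.
(2,2) = 4 − 3 = 1 completes the 4 across.
(1,1) = 17 − 8 = 9 completes the 17 across.

3 1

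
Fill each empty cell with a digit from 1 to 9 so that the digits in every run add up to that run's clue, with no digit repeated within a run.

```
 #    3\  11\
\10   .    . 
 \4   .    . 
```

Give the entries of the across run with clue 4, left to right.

1 3

4 in 2 cells must be {1,3}; 3 in 2 cells must be {1,2}.
The 4 across and the 3 down share only 1, so R2C1 = 1.
R2C2 = 4 − 1 = 3 completes the 4 across.
R1C1 = 3 − 1 = 2 completes the 3 down.
R1C2 = 10 − 2 = 8 completes the 10 across.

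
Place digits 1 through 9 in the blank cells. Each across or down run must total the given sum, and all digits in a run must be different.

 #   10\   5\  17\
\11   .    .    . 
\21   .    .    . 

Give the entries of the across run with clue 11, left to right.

2 1 8

17 in 2 cells must be {8,9}.
The 11 across and the 17 down share only 8, so R1C3 = 8.
The 21 across and the 5 down share only 4, so R2C2 = 4.
R2C3 = 17 − 8 = 9 completes the 17 down.
R1C2 = 5 − 4 = 1 completes the 5 down.
R2C1 = 21 − 13 = 8 completes the 21 across.
R1C1 = 11 − 9 = 2 completes the 11 across.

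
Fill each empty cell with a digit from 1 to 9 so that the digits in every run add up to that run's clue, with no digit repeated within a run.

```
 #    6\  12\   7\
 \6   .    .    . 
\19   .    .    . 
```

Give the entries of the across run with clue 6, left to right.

6 in 3 cells must be {1,2,3}.
The 6 across and the 12 down share only 3, so R1C2 = 3.
R2C2 = 12 − 3 = 9 completes the 12 down.
Nothing is forced directly, so branch on R2C1, whose candidates are 2 or 4. If R2C1 = 2: then R1C1 would have to be in {1,2} for the 6 across but in {4} for the 6 down — contradiction. So R2C1 = 4.
R1C1 = 6 − 4 = 2 completes the 6 down.
R1C3 = 6 − 5 = 1 completes the 6 across.
R2C3 = 19 − 13 = 6 completes the 19 across.

2 3 1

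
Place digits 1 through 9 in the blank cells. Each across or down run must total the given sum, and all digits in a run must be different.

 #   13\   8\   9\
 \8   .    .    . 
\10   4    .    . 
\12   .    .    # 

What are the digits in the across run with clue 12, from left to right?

8 4

Nothing is forced directly, so branch on R2C3, whose candidates are 1 or 5. If R2C3 = 1: then R1C3 would have to be in {1,2,3,4,5} for the 8 across but in {8} for the 9 down — contradiction. So R2C3 = 5.
R1C3 = 9 − 5 = 4 completes the 9 down.
R2C2 = 10 − 9 = 1 completes the 10 across.
Given what's placed, R1C2 must be 3 to fit the 8 across and 8 down.
R3C2 = 8 − 4 = 4 completes the 8 down.
R1C1 = 8 − 7 = 1 completes the 8 across.
R3C1 = 12 − 4 = 8 completes the 12 across.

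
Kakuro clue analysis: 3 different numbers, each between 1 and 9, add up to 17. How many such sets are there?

3 distinct digits from 1–9 sum between 6 and 24.

7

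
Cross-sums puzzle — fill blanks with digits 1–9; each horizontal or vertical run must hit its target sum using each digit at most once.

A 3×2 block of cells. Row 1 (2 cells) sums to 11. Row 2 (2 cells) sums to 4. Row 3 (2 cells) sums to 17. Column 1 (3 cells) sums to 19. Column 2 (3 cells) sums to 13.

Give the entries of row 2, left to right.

3 1

4 in 2 cells must be {1,3}; 17 in 2 cells must be {8,9}.
The 4 across and the 19 down share only 3, so (2,1) = 3.
(2,2) = 4 − 3 = 1 completes the 4 across.
Given what's placed, (3,1) must be 9 to fit the 17 across and 19 down.
(3,2) = 17 − 9 = 8 completes the 17 across.
(1,1) = 19 − 12 = 7 completes the 19 down.
(1,2) = 11 − 7 = 4 completes the 11 across.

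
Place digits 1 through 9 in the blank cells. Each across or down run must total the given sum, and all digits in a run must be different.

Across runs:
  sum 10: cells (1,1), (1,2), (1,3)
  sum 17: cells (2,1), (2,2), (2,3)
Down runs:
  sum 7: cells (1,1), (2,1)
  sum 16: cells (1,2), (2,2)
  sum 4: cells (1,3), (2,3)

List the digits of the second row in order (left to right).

5, 9, 3

16 in 2 cells must be {7,9}; 4 in 2 cells must be {1,3}.
The 10 across and the 16 down share only 7, so (1,2) = 7.
Given what's placed, (1,3) must be 1 to fit the 10 across and 4 down.
(2,2) = 16 − 7 = 9 completes the 16 down.
(2,3) = 4 − 1 = 3 completes the 4 down.
(1,1) = 10 − 8 = 2 completes the 10 across.
(2,1) = 17 − 12 = 5 completes the 17 across.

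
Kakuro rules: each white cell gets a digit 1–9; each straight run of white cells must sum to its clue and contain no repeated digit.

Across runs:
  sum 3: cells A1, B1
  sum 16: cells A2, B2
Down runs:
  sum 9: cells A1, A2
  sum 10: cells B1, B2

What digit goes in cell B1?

1

3 in 2 cells must be {1,2}; 16 in 2 cells must be {7,9}.
The 16 across and the 9 down share only 7, so A2 = 7.
B2 = 16 − 7 = 9 completes the 16 across.
A1 = 9 − 7 = 2 completes the 9 down.
B1 = 3 − 2 = 1 completes the 3 across.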